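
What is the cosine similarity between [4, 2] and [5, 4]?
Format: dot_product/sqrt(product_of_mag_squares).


dot = 28. |a|^2 = 20, |b|^2 = 41. cos = 28/sqrt(820).

28/sqrt(820)


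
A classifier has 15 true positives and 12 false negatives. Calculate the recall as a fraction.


Recall = TP / (TP + FN) = 15 / 27 = 5/9.

5/9


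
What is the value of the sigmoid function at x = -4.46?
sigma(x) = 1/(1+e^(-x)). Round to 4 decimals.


sigma(-4.46) = 1/(1+e^(4.46)) = 1/(1+86.487509) = 1/87.487509 = 0.0114.

0.0114


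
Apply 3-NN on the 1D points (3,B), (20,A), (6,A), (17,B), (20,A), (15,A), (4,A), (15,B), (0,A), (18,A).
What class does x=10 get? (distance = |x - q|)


Distances: |3-10|=7, |20-10|=10, |6-10|=4, |17-10|=7, |20-10|=10, |15-10|=5, |4-10|=6, |15-10|=5, |0-10|=10, |18-10|=8. 3 nearest: (6,A), (15,A), (15,B). Counts: {'A': 2, 'B': 1}. Majority class: A.

A


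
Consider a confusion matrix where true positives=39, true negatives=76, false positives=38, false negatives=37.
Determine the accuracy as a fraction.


Accuracy = (TP + TN) / (TP + TN + FP + FN) = (39 + 76) / 190 = 23/38.

23/38


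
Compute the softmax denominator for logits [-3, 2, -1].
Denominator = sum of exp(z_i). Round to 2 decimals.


Denom = e^-3=0.0498 + e^2=7.3891 + e^-1=0.3679. Sum = 7.8068, which rounds to 7.81.

7.81


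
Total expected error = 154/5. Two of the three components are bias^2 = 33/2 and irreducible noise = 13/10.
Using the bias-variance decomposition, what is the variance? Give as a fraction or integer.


Total error = bias^2 + variance + irreducible noise. So variance = 154/5 - 33/2 - 13/10 = 13.

13


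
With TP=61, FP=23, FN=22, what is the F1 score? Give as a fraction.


Precision = 61/84 = 61/84. Recall = 61/83 = 61/83. F1 = 2*P*R/(P+R) = 122/167.

122/167


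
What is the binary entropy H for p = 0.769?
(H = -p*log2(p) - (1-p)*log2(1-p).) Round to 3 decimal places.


H = -0.769*log2(0.769) - 0.231*log2(0.231) = 0.780.

0.780


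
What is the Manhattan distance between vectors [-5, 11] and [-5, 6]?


d = sum of absolute differences: |-5--5|=0 + |11-6|=5 = 5.

5


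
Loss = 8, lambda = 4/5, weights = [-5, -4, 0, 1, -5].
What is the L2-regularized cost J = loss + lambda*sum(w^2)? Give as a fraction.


L2 sq norm = sum(w^2) = 67. J = 8 + 4/5 * 67 = 308/5.

308/5


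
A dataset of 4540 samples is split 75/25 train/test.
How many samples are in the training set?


Test set = 4540 * 25% = 1135. Training set = 4540 - 1135 = 3405.

3405


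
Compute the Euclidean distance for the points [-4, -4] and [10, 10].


d = sqrt(sum of squared differences). (-4-10)^2=196, (-4-10)^2=196. Sum = 392.

sqrt(392)


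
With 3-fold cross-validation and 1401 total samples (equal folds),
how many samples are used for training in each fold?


Each validation fold has 1401/3 = 467 samples. Training set = 1401 - 467 = 934.

934


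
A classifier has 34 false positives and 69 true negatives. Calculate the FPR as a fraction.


FPR = FP / (FP + TN) = 34 / 103 = 34/103.

34/103


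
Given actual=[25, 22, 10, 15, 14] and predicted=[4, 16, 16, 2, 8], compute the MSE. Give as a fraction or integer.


MSE = (1/5) * ((25-4)^2=441 + (22-16)^2=36 + (10-16)^2=36 + (15-2)^2=169 + (14-8)^2=36). Sum = 718. MSE = 718/5.

718/5


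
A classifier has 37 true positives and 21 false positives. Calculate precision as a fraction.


Precision = TP / (TP + FP) = 37 / 58 = 37/58.

37/58


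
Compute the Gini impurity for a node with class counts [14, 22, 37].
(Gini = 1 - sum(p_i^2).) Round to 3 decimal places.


Total = 73. Proportions: 14/73, 22/73, 37/73. sum(p_i^2) = 0.3845. Gini = 1 - 0.3845 = 0.6155, which rounds to 0.616.

0.616


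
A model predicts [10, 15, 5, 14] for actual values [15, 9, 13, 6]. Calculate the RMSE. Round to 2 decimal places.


MSE = 47.2500. RMSE = sqrt(47.2500) = 6.87.

6.87


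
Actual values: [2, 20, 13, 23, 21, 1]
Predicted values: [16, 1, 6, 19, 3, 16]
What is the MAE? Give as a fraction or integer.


MAE = (1/6) * (|2-16|=14 + |20-1|=19 + |13-6|=7 + |23-19|=4 + |21-3|=18 + |1-16|=15). Sum = 77. MAE = 77/6.

77/6


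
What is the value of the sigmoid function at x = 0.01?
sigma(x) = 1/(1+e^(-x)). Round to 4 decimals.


sigma(0.01) = 1/(1+e^(-0.01)) = 1/(1+0.990050) = 1/1.990050 = 0.5025.

0.5025


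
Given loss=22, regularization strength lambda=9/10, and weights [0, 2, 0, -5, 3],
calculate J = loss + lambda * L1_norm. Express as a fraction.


L1 norm = sum(|w|) = 10. J = 22 + 9/10 * 10 = 31.

31


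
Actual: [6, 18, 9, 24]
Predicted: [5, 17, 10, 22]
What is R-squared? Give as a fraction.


Mean(y) = 57/4. SS_res = 7. SS_tot = 819/4. R^2 = 1 - 7/(819/4) = 113/117.

113/117


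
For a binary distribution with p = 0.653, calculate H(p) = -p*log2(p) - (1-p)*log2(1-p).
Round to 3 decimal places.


H = -0.653*log2(0.653) - 0.347*log2(0.347) = 0.931.

0.931


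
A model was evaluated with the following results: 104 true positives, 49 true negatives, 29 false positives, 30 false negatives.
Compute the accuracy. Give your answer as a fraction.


Accuracy = (TP + TN) / (TP + TN + FP + FN) = (104 + 49) / 212 = 153/212.

153/212


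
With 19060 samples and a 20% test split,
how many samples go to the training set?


Test set = 19060 * 20% = 3812. Training set = 19060 - 3812 = 15248.

15248


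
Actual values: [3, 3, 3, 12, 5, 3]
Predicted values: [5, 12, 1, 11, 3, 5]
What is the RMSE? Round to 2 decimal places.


MSE = 16.3333. RMSE = sqrt(16.3333) = 4.04.

4.04


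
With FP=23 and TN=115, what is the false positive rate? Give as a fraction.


FPR = FP / (FP + TN) = 23 / 138 = 1/6.

1/6


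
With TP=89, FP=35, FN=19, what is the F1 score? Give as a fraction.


Precision = 89/124 = 89/124. Recall = 89/108 = 89/108. F1 = 2*P*R/(P+R) = 89/116.

89/116


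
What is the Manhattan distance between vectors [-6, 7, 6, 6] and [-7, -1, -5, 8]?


d = sum of absolute differences: |-6--7|=1 + |7--1|=8 + |6--5|=11 + |6-8|=2 = 22.

22


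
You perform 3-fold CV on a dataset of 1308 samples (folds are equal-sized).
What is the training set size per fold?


Each validation fold has 1308/3 = 436 samples. Training set = 1308 - 436 = 872.

872


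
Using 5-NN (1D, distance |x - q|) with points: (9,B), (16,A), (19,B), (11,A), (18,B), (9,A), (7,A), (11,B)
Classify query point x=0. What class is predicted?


Distances: |9-0|=9, |16-0|=16, |19-0|=19, |11-0|=11, |18-0|=18, |9-0|=9, |7-0|=7, |11-0|=11. 5 nearest: (7,A), (9,A), (9,B), (11,A), (11,B). Counts: {'A': 3, 'B': 2}. Majority class: A.

A


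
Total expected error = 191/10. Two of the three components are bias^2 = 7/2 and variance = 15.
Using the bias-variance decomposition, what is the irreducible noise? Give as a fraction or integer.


Total error = bias^2 + variance + irreducible noise. So irreducible noise = 191/10 - 7/2 - 15 = 3/5.

3/5


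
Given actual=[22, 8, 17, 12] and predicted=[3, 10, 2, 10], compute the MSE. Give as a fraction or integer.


MSE = (1/4) * ((22-3)^2=361 + (8-10)^2=4 + (17-2)^2=225 + (12-10)^2=4). Sum = 594. MSE = 297/2.

297/2


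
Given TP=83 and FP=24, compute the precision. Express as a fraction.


Precision = TP / (TP + FP) = 83 / 107 = 83/107.

83/107


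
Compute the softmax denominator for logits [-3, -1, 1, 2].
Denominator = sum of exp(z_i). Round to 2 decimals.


Denom = e^-3=0.0498 + e^-1=0.3679 + e^1=2.7183 + e^2=7.3891. Sum = 10.5251, which rounds to 10.53.

10.53


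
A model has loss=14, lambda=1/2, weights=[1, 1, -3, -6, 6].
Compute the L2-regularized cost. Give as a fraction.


L2 sq norm = sum(w^2) = 83. J = 14 + 1/2 * 83 = 111/2.

111/2


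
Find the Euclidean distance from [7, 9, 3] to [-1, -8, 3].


d = sqrt(sum of squared differences). (7--1)^2=64, (9--8)^2=289, (3-3)^2=0. Sum = 353.

sqrt(353)


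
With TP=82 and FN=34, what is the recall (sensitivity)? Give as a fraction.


Recall = TP / (TP + FN) = 82 / 116 = 41/58.

41/58


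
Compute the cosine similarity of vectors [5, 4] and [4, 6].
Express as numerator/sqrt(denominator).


dot = 44. |a|^2 = 41, |b|^2 = 52. cos = 44/sqrt(2132).

44/sqrt(2132)


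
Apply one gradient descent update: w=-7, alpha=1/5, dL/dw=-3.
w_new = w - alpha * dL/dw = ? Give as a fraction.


w_new = -7 - 1/5 * -3 = -7 - -3/5 = -32/5.

-32/5


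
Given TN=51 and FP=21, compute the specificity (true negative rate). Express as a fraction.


Specificity = TN / (TN + FP) = 51 / 72 = 17/24.

17/24


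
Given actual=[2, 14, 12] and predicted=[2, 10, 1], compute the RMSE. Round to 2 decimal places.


MSE = 45.6667. RMSE = sqrt(45.6667) = 6.76.

6.76


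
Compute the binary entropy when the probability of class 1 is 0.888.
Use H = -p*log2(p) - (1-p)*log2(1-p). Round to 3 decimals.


H = -0.888*log2(0.888) - 0.112*log2(0.112) = 0.506.

0.506


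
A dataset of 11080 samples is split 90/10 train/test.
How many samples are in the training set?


Test set = 11080 * 10% = 1108. Training set = 11080 - 1108 = 9972.

9972


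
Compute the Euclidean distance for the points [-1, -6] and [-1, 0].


d = sqrt(sum of squared differences). (-1--1)^2=0, (-6-0)^2=36. Sum = 36.

6


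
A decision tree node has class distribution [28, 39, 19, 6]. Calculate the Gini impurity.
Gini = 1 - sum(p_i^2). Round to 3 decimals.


Total = 92. Proportions: 28/92, 39/92, 19/92, 6/92. sum(p_i^2) = 0.3192. Gini = 1 - 0.3192 = 0.6808, which rounds to 0.681.

0.681


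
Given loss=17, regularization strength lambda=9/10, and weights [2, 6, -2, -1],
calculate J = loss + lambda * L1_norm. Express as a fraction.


L1 norm = sum(|w|) = 11. J = 17 + 9/10 * 11 = 269/10.

269/10


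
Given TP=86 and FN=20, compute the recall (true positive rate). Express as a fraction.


Recall = TP / (TP + FN) = 86 / 106 = 43/53.

43/53


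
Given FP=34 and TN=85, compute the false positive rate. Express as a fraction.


FPR = FP / (FP + TN) = 34 / 119 = 2/7.

2/7


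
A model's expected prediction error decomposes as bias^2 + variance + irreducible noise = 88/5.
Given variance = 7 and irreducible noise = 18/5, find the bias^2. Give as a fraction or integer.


Total error = bias^2 + variance + irreducible noise. So bias^2 = 88/5 - 7 - 18/5 = 7.

7


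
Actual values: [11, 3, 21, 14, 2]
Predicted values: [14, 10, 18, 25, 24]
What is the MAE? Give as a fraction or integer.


MAE = (1/5) * (|11-14|=3 + |3-10|=7 + |21-18|=3 + |14-25|=11 + |2-24|=22). Sum = 46. MAE = 46/5.

46/5


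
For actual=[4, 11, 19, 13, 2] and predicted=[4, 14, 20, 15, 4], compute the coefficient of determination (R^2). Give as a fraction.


Mean(y) = 49/5. SS_res = 18. SS_tot = 954/5. R^2 = 1 - 18/(954/5) = 48/53.

48/53


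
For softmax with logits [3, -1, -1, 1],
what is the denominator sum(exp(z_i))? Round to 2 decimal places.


Denom = e^3=20.0855 + e^-1=0.3679 + e^-1=0.3679 + e^1=2.7183. Sum = 23.5396, which rounds to 23.54.

23.54


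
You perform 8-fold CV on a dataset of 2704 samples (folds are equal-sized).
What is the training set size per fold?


Each validation fold has 2704/8 = 338 samples. Training set = 2704 - 338 = 2366.

2366


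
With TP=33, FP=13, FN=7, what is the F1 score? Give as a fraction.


Precision = 33/46 = 33/46. Recall = 33/40 = 33/40. F1 = 2*P*R/(P+R) = 33/43.

33/43


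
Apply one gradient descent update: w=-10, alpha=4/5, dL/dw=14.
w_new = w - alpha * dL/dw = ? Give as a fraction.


w_new = -10 - 4/5 * 14 = -10 - 56/5 = -106/5.

-106/5


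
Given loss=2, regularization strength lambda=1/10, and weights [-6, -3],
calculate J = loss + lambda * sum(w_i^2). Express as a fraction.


L2 sq norm = sum(w^2) = 45. J = 2 + 1/10 * 45 = 13/2.

13/2


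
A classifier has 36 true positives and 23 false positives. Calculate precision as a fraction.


Precision = TP / (TP + FP) = 36 / 59 = 36/59.

36/59


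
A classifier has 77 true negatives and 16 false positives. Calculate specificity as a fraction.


Specificity = TN / (TN + FP) = 77 / 93 = 77/93.

77/93


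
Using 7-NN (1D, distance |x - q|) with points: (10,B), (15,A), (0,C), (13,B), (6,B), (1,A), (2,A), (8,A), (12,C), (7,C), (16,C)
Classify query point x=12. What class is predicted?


Distances: |10-12|=2, |15-12|=3, |0-12|=12, |13-12|=1, |6-12|=6, |1-12|=11, |2-12|=10, |8-12|=4, |12-12|=0, |7-12|=5, |16-12|=4. 7 nearest: (12,C), (13,B), (10,B), (15,A), (8,A), (16,C), (7,C). Counts: {'C': 3, 'B': 2, 'A': 2}. Majority class: C.

C


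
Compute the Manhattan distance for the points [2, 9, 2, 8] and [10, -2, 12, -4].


d = sum of absolute differences: |2-10|=8 + |9--2|=11 + |2-12|=10 + |8--4|=12 = 41.

41


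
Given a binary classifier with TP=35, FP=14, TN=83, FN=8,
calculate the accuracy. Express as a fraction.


Accuracy = (TP + TN) / (TP + TN + FP + FN) = (35 + 83) / 140 = 59/70.

59/70


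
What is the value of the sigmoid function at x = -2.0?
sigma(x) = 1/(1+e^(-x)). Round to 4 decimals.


sigma(-2.0) = 1/(1+e^(2.0)) = 1/(1+7.389056) = 1/8.389056 = 0.1192.

0.1192


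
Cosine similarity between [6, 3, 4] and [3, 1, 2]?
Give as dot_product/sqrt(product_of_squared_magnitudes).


dot = 29. |a|^2 = 61, |b|^2 = 14. cos = 29/sqrt(854).

29/sqrt(854)


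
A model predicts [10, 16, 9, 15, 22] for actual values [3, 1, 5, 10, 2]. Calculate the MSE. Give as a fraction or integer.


MSE = (1/5) * ((3-10)^2=49 + (1-16)^2=225 + (5-9)^2=16 + (10-15)^2=25 + (2-22)^2=400). Sum = 715. MSE = 143.

143


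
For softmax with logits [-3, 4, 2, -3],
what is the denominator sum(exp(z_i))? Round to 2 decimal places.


Denom = e^-3=0.0498 + e^4=54.5982 + e^2=7.3891 + e^-3=0.0498. Sum = 62.0869, which rounds to 62.09.

62.09


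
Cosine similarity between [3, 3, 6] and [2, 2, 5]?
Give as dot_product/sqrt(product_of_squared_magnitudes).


dot = 42. |a|^2 = 54, |b|^2 = 33. cos = 42/sqrt(1782).

42/sqrt(1782)


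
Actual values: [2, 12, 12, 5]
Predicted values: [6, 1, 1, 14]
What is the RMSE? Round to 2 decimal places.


MSE = 84.7500. RMSE = sqrt(84.7500) = 9.21.

9.21


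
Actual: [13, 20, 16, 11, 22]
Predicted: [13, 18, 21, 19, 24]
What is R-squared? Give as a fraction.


Mean(y) = 82/5. SS_res = 97. SS_tot = 426/5. R^2 = 1 - 97/(426/5) = -59/426.

-59/426


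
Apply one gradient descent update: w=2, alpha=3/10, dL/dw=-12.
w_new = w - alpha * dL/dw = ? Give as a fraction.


w_new = 2 - 3/10 * -12 = 2 - -18/5 = 28/5.

28/5


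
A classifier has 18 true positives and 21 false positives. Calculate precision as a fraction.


Precision = TP / (TP + FP) = 18 / 39 = 6/13.

6/13


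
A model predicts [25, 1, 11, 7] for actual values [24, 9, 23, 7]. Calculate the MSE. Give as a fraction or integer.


MSE = (1/4) * ((24-25)^2=1 + (9-1)^2=64 + (23-11)^2=144 + (7-7)^2=0). Sum = 209. MSE = 209/4.

209/4


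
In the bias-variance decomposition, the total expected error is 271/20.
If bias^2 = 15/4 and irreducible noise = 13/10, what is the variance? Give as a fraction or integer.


Total error = bias^2 + variance + irreducible noise. So variance = 271/20 - 15/4 - 13/10 = 17/2.

17/2


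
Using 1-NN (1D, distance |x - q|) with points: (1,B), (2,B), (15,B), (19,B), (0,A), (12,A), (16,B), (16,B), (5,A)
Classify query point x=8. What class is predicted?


Distances: |1-8|=7, |2-8|=6, |15-8|=7, |19-8|=11, |0-8|=8, |12-8|=4, |16-8|=8, |16-8|=8, |5-8|=3. 1 nearest: (5,A). Counts: {'A': 1}. Majority class: A.

A


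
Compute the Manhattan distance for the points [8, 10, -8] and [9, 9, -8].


d = sum of absolute differences: |8-9|=1 + |10-9|=1 + |-8--8|=0 = 2.

2


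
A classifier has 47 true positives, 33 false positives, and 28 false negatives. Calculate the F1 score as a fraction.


Precision = 47/80 = 47/80. Recall = 47/75 = 47/75. F1 = 2*P*R/(P+R) = 94/155.

94/155


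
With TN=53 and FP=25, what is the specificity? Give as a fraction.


Specificity = TN / (TN + FP) = 53 / 78 = 53/78.

53/78


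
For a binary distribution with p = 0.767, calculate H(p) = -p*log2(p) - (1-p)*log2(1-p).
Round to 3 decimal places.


H = -0.767*log2(0.767) - 0.233*log2(0.233) = 0.783.

0.783


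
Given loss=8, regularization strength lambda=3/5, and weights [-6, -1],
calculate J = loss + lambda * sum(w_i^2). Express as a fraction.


L2 sq norm = sum(w^2) = 37. J = 8 + 3/5 * 37 = 151/5.

151/5


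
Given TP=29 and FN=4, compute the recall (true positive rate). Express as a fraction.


Recall = TP / (TP + FN) = 29 / 33 = 29/33.

29/33


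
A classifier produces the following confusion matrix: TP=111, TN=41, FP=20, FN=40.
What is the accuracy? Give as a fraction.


Accuracy = (TP + TN) / (TP + TN + FP + FN) = (111 + 41) / 212 = 38/53.

38/53


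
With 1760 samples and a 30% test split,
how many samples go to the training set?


Test set = 1760 * 30% = 528. Training set = 1760 - 528 = 1232.

1232


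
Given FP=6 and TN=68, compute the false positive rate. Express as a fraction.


FPR = FP / (FP + TN) = 6 / 74 = 3/37.

3/37


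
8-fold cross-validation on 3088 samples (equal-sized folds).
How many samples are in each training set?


Each validation fold has 3088/8 = 386 samples. Training set = 3088 - 386 = 2702.

2702


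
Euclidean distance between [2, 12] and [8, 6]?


d = sqrt(sum of squared differences). (2-8)^2=36, (12-6)^2=36. Sum = 72.

sqrt(72)


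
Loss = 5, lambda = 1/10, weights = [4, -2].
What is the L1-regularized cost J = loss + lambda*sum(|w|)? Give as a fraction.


L1 norm = sum(|w|) = 6. J = 5 + 1/10 * 6 = 28/5.

28/5


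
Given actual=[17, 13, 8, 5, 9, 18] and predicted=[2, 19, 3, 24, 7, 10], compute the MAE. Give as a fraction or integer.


MAE = (1/6) * (|17-2|=15 + |13-19|=6 + |8-3|=5 + |5-24|=19 + |9-7|=2 + |18-10|=8). Sum = 55. MAE = 55/6.

55/6


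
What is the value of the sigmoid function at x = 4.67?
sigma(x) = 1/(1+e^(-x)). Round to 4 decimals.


sigma(4.67) = 1/(1+e^(-4.67)) = 1/(1+0.009372) = 1/1.009372 = 0.9907.

0.9907


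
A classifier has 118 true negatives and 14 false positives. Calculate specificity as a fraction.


Specificity = TN / (TN + FP) = 118 / 132 = 59/66.

59/66


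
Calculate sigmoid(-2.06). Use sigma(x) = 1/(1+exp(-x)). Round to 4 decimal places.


sigma(-2.06) = 1/(1+e^(2.06)) = 1/(1+7.845970) = 1/8.845970 = 0.1130.

0.1130


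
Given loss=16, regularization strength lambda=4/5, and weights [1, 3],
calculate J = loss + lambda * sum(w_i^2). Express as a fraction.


L2 sq norm = sum(w^2) = 10. J = 16 + 4/5 * 10 = 24.

24


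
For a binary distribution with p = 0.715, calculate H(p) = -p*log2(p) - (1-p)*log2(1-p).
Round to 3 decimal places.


H = -0.715*log2(0.715) - 0.285*log2(0.285) = 0.862.

0.862


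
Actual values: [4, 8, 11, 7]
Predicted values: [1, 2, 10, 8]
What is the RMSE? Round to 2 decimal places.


MSE = 11.7500. RMSE = sqrt(11.7500) = 3.43.

3.43


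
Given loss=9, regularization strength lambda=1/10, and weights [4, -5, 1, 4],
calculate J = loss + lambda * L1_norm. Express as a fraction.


L1 norm = sum(|w|) = 14. J = 9 + 1/10 * 14 = 52/5.

52/5


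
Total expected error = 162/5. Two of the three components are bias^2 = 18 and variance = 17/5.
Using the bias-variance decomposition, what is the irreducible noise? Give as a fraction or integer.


Total error = bias^2 + variance + irreducible noise. So irreducible noise = 162/5 - 18 - 17/5 = 11.

11


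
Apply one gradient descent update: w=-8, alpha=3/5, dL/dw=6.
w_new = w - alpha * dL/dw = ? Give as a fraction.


w_new = -8 - 3/5 * 6 = -8 - 18/5 = -58/5.

-58/5


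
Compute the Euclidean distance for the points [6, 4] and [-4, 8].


d = sqrt(sum of squared differences). (6--4)^2=100, (4-8)^2=16. Sum = 116.

sqrt(116)


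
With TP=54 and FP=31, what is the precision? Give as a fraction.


Precision = TP / (TP + FP) = 54 / 85 = 54/85.

54/85


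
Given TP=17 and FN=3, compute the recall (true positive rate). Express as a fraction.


Recall = TP / (TP + FN) = 17 / 20 = 17/20.

17/20


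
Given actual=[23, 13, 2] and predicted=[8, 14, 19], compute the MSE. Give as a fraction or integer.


MSE = (1/3) * ((23-8)^2=225 + (13-14)^2=1 + (2-19)^2=289). Sum = 515. MSE = 515/3.

515/3


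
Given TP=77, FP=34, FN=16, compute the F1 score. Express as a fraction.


Precision = 77/111 = 77/111. Recall = 77/93 = 77/93. F1 = 2*P*R/(P+R) = 77/102.

77/102


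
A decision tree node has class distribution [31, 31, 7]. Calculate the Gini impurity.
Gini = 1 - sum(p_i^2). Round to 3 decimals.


Total = 69. Proportions: 31/69, 31/69, 7/69. sum(p_i^2) = 0.4140. Gini = 1 - 0.4140 = 0.5860, which rounds to 0.586.

0.586


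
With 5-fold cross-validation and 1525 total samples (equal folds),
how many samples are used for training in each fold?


Each validation fold has 1525/5 = 305 samples. Training set = 1525 - 305 = 1220.

1220


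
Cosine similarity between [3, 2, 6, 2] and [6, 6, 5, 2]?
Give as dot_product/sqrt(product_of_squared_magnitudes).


dot = 64. |a|^2 = 53, |b|^2 = 101. cos = 64/sqrt(5353).

64/sqrt(5353)


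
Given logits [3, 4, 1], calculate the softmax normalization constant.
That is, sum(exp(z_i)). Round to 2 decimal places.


Denom = e^3=20.0855 + e^4=54.5982 + e^1=2.7183. Sum = 77.4020, which rounds to 77.40.

77.40


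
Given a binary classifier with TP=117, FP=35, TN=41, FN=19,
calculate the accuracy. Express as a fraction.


Accuracy = (TP + TN) / (TP + TN + FP + FN) = (117 + 41) / 212 = 79/106.

79/106


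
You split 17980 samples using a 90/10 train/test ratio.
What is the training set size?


Test set = 17980 * 10% = 1798. Training set = 17980 - 1798 = 16182.

16182


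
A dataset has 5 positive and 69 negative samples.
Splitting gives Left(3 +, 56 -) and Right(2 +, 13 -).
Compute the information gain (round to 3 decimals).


H(parent) = 0.3568. H(left) = 0.2900, H(right) = 0.5665. Weighted = (59/74)*0.2900 + (15/74)*0.5665 = 0.3460. IG = 0.3568 - 0.3460 = 0.0108, which rounds to 0.011.

0.011


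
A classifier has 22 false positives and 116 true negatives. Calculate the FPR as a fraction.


FPR = FP / (FP + TN) = 22 / 138 = 11/69.

11/69


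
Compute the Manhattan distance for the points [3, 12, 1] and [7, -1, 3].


d = sum of absolute differences: |3-7|=4 + |12--1|=13 + |1-3|=2 = 19.

19


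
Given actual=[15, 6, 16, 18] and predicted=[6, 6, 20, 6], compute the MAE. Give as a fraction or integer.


MAE = (1/4) * (|15-6|=9 + |6-6|=0 + |16-20|=4 + |18-6|=12). Sum = 25. MAE = 25/4.

25/4


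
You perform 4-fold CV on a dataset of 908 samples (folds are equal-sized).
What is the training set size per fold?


Each validation fold has 908/4 = 227 samples. Training set = 908 - 227 = 681.

681


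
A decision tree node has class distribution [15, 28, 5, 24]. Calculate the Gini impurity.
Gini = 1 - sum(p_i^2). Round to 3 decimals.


Total = 72. Proportions: 15/72, 28/72, 5/72, 24/72. sum(p_i^2) = 0.3106. Gini = 1 - 0.3106 = 0.6894, which rounds to 0.689.

0.689


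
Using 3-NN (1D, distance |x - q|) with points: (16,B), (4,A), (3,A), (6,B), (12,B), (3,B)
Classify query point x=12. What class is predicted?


Distances: |16-12|=4, |4-12|=8, |3-12|=9, |6-12|=6, |12-12|=0, |3-12|=9. 3 nearest: (12,B), (16,B), (6,B). Counts: {'B': 3}. Majority class: B.

B


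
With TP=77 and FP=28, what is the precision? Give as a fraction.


Precision = TP / (TP + FP) = 77 / 105 = 11/15.

11/15


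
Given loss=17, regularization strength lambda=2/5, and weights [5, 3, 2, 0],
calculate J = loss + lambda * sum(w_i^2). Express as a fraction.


L2 sq norm = sum(w^2) = 38. J = 17 + 2/5 * 38 = 161/5.

161/5


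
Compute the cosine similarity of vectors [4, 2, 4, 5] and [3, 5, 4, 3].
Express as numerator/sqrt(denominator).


dot = 53. |a|^2 = 61, |b|^2 = 59. cos = 53/sqrt(3599).

53/sqrt(3599)


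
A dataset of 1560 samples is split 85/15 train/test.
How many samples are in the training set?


Test set = 1560 * 15% = 234. Training set = 1560 - 234 = 1326.

1326


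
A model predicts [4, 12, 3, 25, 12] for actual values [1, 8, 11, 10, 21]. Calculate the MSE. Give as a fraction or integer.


MSE = (1/5) * ((1-4)^2=9 + (8-12)^2=16 + (11-3)^2=64 + (10-25)^2=225 + (21-12)^2=81). Sum = 395. MSE = 79.

79


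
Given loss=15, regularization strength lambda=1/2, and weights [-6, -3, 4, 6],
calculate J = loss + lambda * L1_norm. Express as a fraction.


L1 norm = sum(|w|) = 19. J = 15 + 1/2 * 19 = 49/2.

49/2


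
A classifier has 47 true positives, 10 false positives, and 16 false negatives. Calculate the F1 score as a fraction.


Precision = 47/57 = 47/57. Recall = 47/63 = 47/63. F1 = 2*P*R/(P+R) = 47/60.

47/60


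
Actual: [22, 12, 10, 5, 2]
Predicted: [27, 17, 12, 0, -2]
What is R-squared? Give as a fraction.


Mean(y) = 51/5. SS_res = 95. SS_tot = 1184/5. R^2 = 1 - 95/(1184/5) = 709/1184.

709/1184


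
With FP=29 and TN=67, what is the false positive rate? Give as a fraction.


FPR = FP / (FP + TN) = 29 / 96 = 29/96.

29/96


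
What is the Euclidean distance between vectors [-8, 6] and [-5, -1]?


d = sqrt(sum of squared differences). (-8--5)^2=9, (6--1)^2=49. Sum = 58.

sqrt(58)


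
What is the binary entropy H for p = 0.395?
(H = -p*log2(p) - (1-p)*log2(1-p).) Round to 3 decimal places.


H = -0.395*log2(0.395) - 0.605*log2(0.605) = 0.968.

0.968


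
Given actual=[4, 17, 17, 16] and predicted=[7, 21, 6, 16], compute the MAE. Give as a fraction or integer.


MAE = (1/4) * (|4-7|=3 + |17-21|=4 + |17-6|=11 + |16-16|=0). Sum = 18. MAE = 9/2.

9/2


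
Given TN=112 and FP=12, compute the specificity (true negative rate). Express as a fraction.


Specificity = TN / (TN + FP) = 112 / 124 = 28/31.

28/31


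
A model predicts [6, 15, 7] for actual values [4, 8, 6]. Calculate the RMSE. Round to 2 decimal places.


MSE = 18.0000. RMSE = sqrt(18.0000) = 4.24.

4.24


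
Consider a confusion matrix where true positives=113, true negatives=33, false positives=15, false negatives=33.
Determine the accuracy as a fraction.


Accuracy = (TP + TN) / (TP + TN + FP + FN) = (113 + 33) / 194 = 73/97.

73/97


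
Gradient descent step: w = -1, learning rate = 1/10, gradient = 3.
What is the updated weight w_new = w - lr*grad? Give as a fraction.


w_new = -1 - 1/10 * 3 = -1 - 3/10 = -13/10.

-13/10


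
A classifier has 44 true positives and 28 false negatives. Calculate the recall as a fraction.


Recall = TP / (TP + FN) = 44 / 72 = 11/18.

11/18


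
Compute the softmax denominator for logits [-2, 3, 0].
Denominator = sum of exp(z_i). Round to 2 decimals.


Denom = e^-2=0.1353 + e^3=20.0855 + e^0=1.0000. Sum = 21.2208, which rounds to 21.22.

21.22


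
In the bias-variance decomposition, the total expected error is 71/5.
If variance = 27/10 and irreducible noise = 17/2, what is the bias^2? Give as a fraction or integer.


Total error = bias^2 + variance + irreducible noise. So bias^2 = 71/5 - 27/10 - 17/2 = 3.

3


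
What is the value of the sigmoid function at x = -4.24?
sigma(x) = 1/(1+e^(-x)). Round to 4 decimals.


sigma(-4.24) = 1/(1+e^(4.24)) = 1/(1+69.407852) = 1/70.407852 = 0.0142.

0.0142


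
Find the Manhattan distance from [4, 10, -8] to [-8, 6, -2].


d = sum of absolute differences: |4--8|=12 + |10-6|=4 + |-8--2|=6 = 22.

22


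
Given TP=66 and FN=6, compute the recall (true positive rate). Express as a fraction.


Recall = TP / (TP + FN) = 66 / 72 = 11/12.

11/12


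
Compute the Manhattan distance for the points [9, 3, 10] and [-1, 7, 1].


d = sum of absolute differences: |9--1|=10 + |3-7|=4 + |10-1|=9 = 23.

23


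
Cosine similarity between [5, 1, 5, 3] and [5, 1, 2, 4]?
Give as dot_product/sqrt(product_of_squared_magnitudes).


dot = 48. |a|^2 = 60, |b|^2 = 46. cos = 48/sqrt(2760).

48/sqrt(2760)


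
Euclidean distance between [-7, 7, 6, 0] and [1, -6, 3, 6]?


d = sqrt(sum of squared differences). (-7-1)^2=64, (7--6)^2=169, (6-3)^2=9, (0-6)^2=36. Sum = 278.

sqrt(278)


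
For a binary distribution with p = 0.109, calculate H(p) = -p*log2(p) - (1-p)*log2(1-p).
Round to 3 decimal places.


H = -0.109*log2(0.109) - 0.891*log2(0.891) = 0.497.

0.497


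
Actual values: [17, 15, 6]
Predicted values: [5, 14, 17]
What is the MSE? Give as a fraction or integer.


MSE = (1/3) * ((17-5)^2=144 + (15-14)^2=1 + (6-17)^2=121). Sum = 266. MSE = 266/3.

266/3


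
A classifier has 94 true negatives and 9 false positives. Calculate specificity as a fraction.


Specificity = TN / (TN + FP) = 94 / 103 = 94/103.

94/103


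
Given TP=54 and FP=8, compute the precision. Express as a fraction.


Precision = TP / (TP + FP) = 54 / 62 = 27/31.

27/31


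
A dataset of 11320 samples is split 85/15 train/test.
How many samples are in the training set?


Test set = 11320 * 15% = 1698. Training set = 11320 - 1698 = 9622.

9622


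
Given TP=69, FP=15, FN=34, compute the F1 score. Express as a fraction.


Precision = 69/84 = 23/28. Recall = 69/103 = 69/103. F1 = 2*P*R/(P+R) = 138/187.

138/187


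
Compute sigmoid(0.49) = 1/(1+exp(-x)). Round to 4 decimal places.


sigma(0.49) = 1/(1+e^(-0.49)) = 1/(1+0.612626) = 1/1.612626 = 0.6201.

0.6201


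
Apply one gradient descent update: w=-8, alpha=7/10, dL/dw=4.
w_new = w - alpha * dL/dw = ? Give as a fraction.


w_new = -8 - 7/10 * 4 = -8 - 14/5 = -54/5.

-54/5


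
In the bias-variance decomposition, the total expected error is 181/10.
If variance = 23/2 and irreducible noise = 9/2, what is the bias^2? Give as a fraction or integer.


Total error = bias^2 + variance + irreducible noise. So bias^2 = 181/10 - 23/2 - 9/2 = 21/10.

21/10


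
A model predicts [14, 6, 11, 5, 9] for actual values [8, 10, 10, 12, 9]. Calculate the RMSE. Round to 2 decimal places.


MSE = 20.4000. RMSE = sqrt(20.4000) = 4.52.

4.52


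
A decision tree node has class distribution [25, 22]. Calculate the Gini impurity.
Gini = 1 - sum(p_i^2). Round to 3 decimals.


Total = 47. Proportions: 25/47, 22/47. sum(p_i^2) = 0.5020. Gini = 1 - 0.5020 = 0.4980, which rounds to 0.498.

0.498


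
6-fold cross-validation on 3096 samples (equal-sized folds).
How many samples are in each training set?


Each validation fold has 3096/6 = 516 samples. Training set = 3096 - 516 = 2580.

2580


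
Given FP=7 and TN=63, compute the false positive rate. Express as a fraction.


FPR = FP / (FP + TN) = 7 / 70 = 1/10.

1/10


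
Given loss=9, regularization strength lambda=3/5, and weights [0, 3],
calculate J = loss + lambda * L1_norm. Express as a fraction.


L1 norm = sum(|w|) = 3. J = 9 + 3/5 * 3 = 54/5.

54/5


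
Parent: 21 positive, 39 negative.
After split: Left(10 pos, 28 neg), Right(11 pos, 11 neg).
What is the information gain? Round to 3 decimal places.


H(parent) = 0.9341. H(left) = 0.8315, H(right) = 1.0000. Weighted = (38/60)*0.8315 + (22/60)*1.0000 = 0.8933. IG = 0.9341 - 0.8933 = 0.0408, which rounds to 0.041.

0.041


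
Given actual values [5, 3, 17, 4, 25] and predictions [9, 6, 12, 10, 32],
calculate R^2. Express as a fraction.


Mean(y) = 54/5. SS_res = 135. SS_tot = 1904/5. R^2 = 1 - 135/(1904/5) = 1229/1904.

1229/1904


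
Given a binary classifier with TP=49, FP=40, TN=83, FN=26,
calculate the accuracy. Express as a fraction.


Accuracy = (TP + TN) / (TP + TN + FP + FN) = (49 + 83) / 198 = 2/3.

2/3


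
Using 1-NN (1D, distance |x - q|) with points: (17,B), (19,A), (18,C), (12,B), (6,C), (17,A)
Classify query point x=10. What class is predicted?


Distances: |17-10|=7, |19-10|=9, |18-10|=8, |12-10|=2, |6-10|=4, |17-10|=7. 1 nearest: (12,B). Counts: {'B': 1}. Majority class: B.

B


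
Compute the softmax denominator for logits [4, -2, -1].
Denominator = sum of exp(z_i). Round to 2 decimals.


Denom = e^4=54.5982 + e^-2=0.1353 + e^-1=0.3679. Sum = 55.1014, which rounds to 55.10.

55.10


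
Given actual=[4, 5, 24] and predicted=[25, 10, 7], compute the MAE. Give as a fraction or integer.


MAE = (1/3) * (|4-25|=21 + |5-10|=5 + |24-7|=17). Sum = 43. MAE = 43/3.

43/3


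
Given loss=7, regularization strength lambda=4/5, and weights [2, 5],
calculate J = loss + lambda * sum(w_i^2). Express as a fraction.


L2 sq norm = sum(w^2) = 29. J = 7 + 4/5 * 29 = 151/5.

151/5


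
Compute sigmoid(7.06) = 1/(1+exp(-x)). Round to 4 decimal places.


sigma(7.06) = 1/(1+e^(-7.06)) = 1/(1+0.000859) = 1/1.000859 = 0.9991.

0.9991


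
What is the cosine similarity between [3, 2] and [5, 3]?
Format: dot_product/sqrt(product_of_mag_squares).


dot = 21. |a|^2 = 13, |b|^2 = 34. cos = 21/sqrt(442).

21/sqrt(442)


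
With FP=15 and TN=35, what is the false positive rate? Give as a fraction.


FPR = FP / (FP + TN) = 15 / 50 = 3/10.

3/10


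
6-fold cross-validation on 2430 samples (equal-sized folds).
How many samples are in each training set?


Each validation fold has 2430/6 = 405 samples. Training set = 2430 - 405 = 2025.

2025


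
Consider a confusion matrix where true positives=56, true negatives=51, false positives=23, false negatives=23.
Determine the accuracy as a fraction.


Accuracy = (TP + TN) / (TP + TN + FP + FN) = (56 + 51) / 153 = 107/153.

107/153


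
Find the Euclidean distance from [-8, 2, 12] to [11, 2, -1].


d = sqrt(sum of squared differences). (-8-11)^2=361, (2-2)^2=0, (12--1)^2=169. Sum = 530.

sqrt(530)


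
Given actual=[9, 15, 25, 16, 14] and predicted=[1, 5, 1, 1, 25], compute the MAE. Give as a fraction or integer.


MAE = (1/5) * (|9-1|=8 + |15-5|=10 + |25-1|=24 + |16-1|=15 + |14-25|=11). Sum = 68. MAE = 68/5.

68/5


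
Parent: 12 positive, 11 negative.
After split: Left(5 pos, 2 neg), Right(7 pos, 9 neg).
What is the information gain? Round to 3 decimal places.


H(parent) = 0.9986. H(left) = 0.8631, H(right) = 0.9887. Weighted = (7/23)*0.8631 + (16/23)*0.9887 = 0.9505. IG = 0.9986 - 0.9505 = 0.0481, which rounds to 0.048.

0.048


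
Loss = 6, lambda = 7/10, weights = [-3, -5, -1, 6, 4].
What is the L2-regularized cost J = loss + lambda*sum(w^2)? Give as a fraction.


L2 sq norm = sum(w^2) = 87. J = 6 + 7/10 * 87 = 669/10.

669/10


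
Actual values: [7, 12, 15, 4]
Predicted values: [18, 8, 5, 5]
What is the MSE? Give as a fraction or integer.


MSE = (1/4) * ((7-18)^2=121 + (12-8)^2=16 + (15-5)^2=100 + (4-5)^2=1). Sum = 238. MSE = 119/2.

119/2


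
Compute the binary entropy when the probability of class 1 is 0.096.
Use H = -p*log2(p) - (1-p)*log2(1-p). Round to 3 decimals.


H = -0.096*log2(0.096) - 0.904*log2(0.904) = 0.456.

0.456


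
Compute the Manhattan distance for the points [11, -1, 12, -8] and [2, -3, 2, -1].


d = sum of absolute differences: |11-2|=9 + |-1--3|=2 + |12-2|=10 + |-8--1|=7 = 28.

28


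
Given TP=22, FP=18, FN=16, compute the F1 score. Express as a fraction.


Precision = 22/40 = 11/20. Recall = 22/38 = 11/19. F1 = 2*P*R/(P+R) = 22/39.

22/39


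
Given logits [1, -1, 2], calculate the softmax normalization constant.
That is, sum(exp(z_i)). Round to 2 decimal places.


Denom = e^1=2.7183 + e^-1=0.3679 + e^2=7.3891. Sum = 10.4753, which rounds to 10.48.

10.48


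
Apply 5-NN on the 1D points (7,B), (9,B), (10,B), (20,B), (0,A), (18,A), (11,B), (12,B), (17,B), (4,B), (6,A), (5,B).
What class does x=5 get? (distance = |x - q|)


Distances: |7-5|=2, |9-5|=4, |10-5|=5, |20-5|=15, |0-5|=5, |18-5|=13, |11-5|=6, |12-5|=7, |17-5|=12, |4-5|=1, |6-5|=1, |5-5|=0. 5 nearest: (5,B), (6,A), (4,B), (7,B), (9,B). Counts: {'B': 4, 'A': 1}. Majority class: B.

B


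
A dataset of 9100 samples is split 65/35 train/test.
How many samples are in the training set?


Test set = 9100 * 35% = 3185. Training set = 9100 - 3185 = 5915.

5915


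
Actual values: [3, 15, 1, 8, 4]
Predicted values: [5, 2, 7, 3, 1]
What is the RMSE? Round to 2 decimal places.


MSE = 48.6000. RMSE = sqrt(48.6000) = 6.97.

6.97


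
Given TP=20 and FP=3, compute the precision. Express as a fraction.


Precision = TP / (TP + FP) = 20 / 23 = 20/23.

20/23


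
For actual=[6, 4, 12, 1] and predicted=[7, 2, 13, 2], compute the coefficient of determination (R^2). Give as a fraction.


Mean(y) = 23/4. SS_res = 7. SS_tot = 259/4. R^2 = 1 - 7/(259/4) = 33/37.

33/37


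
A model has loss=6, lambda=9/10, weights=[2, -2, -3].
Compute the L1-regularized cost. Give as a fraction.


L1 norm = sum(|w|) = 7. J = 6 + 9/10 * 7 = 123/10.

123/10


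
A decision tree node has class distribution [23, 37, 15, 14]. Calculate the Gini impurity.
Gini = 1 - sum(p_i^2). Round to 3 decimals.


Total = 89. Proportions: 23/89, 37/89, 15/89, 14/89. sum(p_i^2) = 0.2928. Gini = 1 - 0.2928 = 0.7072, which rounds to 0.707.

0.707


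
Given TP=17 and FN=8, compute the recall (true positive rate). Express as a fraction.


Recall = TP / (TP + FN) = 17 / 25 = 17/25.

17/25


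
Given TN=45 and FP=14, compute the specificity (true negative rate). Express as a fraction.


Specificity = TN / (TN + FP) = 45 / 59 = 45/59.

45/59


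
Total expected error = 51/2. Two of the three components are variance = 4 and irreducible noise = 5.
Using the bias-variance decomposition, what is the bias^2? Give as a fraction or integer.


Total error = bias^2 + variance + irreducible noise. So bias^2 = 51/2 - 4 - 5 = 33/2.

33/2


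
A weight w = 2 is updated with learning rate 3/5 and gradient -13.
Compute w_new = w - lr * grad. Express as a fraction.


w_new = 2 - 3/5 * -13 = 2 - -39/5 = 49/5.

49/5


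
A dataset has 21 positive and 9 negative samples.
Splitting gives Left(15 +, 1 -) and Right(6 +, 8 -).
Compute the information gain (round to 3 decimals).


H(parent) = 0.8813. H(left) = 0.3373, H(right) = 0.9852. Weighted = (16/30)*0.3373 + (14/30)*0.9852 = 0.6397. IG = 0.8813 - 0.6397 = 0.2416, which rounds to 0.242.

0.242


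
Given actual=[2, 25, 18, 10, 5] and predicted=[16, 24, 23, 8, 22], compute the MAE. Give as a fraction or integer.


MAE = (1/5) * (|2-16|=14 + |25-24|=1 + |18-23|=5 + |10-8|=2 + |5-22|=17). Sum = 39. MAE = 39/5.

39/5


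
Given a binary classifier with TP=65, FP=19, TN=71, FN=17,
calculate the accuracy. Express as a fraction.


Accuracy = (TP + TN) / (TP + TN + FP + FN) = (65 + 71) / 172 = 34/43.

34/43


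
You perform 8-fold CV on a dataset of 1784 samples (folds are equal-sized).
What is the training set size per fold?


Each validation fold has 1784/8 = 223 samples. Training set = 1784 - 223 = 1561.

1561


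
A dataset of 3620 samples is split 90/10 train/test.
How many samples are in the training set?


Test set = 3620 * 10% = 362. Training set = 3620 - 362 = 3258.

3258


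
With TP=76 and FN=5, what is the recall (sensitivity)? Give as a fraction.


Recall = TP / (TP + FN) = 76 / 81 = 76/81.

76/81


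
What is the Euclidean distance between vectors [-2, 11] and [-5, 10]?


d = sqrt(sum of squared differences). (-2--5)^2=9, (11-10)^2=1. Sum = 10.

sqrt(10)


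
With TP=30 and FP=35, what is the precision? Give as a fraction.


Precision = TP / (TP + FP) = 30 / 65 = 6/13.

6/13


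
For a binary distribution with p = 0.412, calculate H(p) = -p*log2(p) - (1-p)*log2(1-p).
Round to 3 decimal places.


H = -0.412*log2(0.412) - 0.588*log2(0.588) = 0.978.

0.978


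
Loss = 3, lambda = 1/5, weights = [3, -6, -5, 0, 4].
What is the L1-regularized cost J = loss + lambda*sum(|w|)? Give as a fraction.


L1 norm = sum(|w|) = 18. J = 3 + 1/5 * 18 = 33/5.

33/5
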